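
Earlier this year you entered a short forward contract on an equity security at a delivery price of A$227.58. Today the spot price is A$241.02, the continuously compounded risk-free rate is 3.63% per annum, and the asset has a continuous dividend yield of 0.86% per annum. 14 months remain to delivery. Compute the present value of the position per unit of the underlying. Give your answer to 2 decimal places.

Current fair forward for the remaining 14 months: F = S·e^((r − q)·T), (r − q) = 0.0363 − 0.0086 = 0.0277
F = 241.02 · e^(0.0277 × 14/12) = 241.02 × 1.032845 = 248.9363
Value of long forward = (F − K)·e^(−rT) = (248.9363 − 227.58) · e^(−0.0363·14/12)
= 21.3563 × 0.958534 = 20.47
Short position value = −(long value) = -A$20.47

-A$20.47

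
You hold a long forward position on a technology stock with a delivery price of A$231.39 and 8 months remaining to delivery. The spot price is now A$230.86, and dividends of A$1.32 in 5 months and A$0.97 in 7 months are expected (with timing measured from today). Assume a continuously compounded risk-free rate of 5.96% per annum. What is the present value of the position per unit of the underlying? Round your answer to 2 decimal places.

PV(remaining dividends) I = 1.32·e^(−0.0596·5/12) + 0.97·e^(−0.0596·7/12) = 2.2245
Current forward F = (S − I)·e^(rT) = (230.86 − 2.2245)·e^(0.0596·8/12) = 228.6355 × 1.040533 = 237.9028
Value (long) = (F − K)·e^(−rT) = (237.9028 − 231.39) × 0.961046 = 6.2591
Value = A$6.26

A$6.26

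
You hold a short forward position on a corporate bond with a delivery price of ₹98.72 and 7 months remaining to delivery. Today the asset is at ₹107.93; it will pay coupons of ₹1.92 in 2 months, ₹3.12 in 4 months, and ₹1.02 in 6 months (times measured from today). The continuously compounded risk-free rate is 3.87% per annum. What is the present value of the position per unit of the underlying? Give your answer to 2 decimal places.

-₹5.43

PV(remaining coupons) I = 1.92·e^(−0.0387·2/12) + 3.12·e^(−0.0387·4/12) + 1.02·e^(−0.0387·6/12) = 5.9881
Current forward F = (S − I)·e^(rT) = (107.93 − 5.9881)·e^(0.0387·7/12) = 101.9419 × 1.022832 = 104.2694
Value (long) = (F − K)·e^(−rT) = (104.2694 − 98.72) × 0.977678 = 5.4255
Short position value = −(long value) = -₹5.43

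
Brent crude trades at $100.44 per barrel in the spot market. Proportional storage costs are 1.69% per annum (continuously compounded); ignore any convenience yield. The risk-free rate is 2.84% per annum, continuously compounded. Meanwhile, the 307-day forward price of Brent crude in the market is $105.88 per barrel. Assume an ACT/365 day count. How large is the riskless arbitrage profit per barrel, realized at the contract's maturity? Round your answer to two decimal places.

$1.54 per barrel

Fair forward: F* = S·e^(carry·T), with carry = (r + u) = 0.0284 + 0.0169 = 0.0453
F* = 100.44 · e^(0.0453 × 307/365) = 100.44 · e^0.038102 = 100.44 × 1.038837 = $104.3408
Market $105.88 > fair $104.3408: forward overpriced → cash-and-carry (buy spot, short the forward).
At maturity, profit = |F_mkt − F*| = |105.88 − 104.3408| = $1.54 per barrel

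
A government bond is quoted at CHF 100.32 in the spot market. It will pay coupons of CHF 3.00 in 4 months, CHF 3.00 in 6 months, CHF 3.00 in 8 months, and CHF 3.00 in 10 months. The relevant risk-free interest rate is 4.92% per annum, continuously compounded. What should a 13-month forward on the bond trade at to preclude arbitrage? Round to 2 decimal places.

PV(coupons) I = 3.00·e^(−0.0492·4/12) + 3.00·e^(−0.0492·6/12) + 3.00·e^(−0.0492·8/12) + 3.00·e^(−0.0492·10/12)
I = 2.9512 + 2.9271 + 2.9032 + 2.8795 = 11.6610
F = (S − I)·e^(rT) = (100.32 − 11.6610) · e^(0.0492·13/12)
= 88.6590 · e^0.053300 = 88.6590 × 1.054746 = CHF 93.51

CHF 93.51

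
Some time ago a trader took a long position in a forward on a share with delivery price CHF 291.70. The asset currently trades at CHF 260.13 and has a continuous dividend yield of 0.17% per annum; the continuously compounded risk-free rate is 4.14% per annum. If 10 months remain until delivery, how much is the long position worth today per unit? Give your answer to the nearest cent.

-CHF 22.05

Current fair forward for the remaining 10 months: F = S·e^((r − q)·T), (r − q) = 0.0414 − 0.0017 = 0.0397
F = 260.13 · e^(0.0397 × 10/12) = 260.13 × 1.033637 = 268.8800
Value of long forward = (F − K)·e^(−rT) = (268.8800 − 291.70) · e^(−0.0414·10/12)
= -22.8200 × 0.966088 = -22.05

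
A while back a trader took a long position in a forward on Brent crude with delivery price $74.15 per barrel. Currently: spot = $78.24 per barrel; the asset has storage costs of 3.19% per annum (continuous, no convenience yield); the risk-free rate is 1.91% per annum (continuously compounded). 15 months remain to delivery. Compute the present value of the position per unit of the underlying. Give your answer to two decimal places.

$9.02 per barrel

Current fair forward for the remaining 15 months: F = S·e^((r + u)·T), (r + u) = 0.0191 + 0.0319 = 0.0510
F = 78.24 · e^(0.0510 × 15/12) = 78.24 × 1.065826 = 83.3902
Value of long forward = (F − K)·e^(−rT) = (83.3902 − 74.15) · e^(−0.0191·15/12)
= 9.2402 × 0.976408 = 9.02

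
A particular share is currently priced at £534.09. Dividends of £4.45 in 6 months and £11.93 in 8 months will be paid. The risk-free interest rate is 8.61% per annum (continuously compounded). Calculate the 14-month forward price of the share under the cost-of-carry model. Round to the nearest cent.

PV(dividends) I = 4.45·e^(−0.0861·6/12) + 11.93·e^(−0.0861·8/12)
I = 4.2625 + 11.2645 = 15.5270
F = (S − I)·e^(rT) = (534.09 − 15.5270) · e^(0.0861·14/12)
= 518.5630 · e^0.100450 = 518.5630 × 1.105668 = £573.36

£573.36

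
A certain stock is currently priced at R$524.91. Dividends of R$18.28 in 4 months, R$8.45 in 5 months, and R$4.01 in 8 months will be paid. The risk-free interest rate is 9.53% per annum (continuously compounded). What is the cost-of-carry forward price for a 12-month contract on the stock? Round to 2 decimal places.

PV(dividends) I = 18.28·e^(−0.0953·4/12) + 8.45·e^(−0.0953·5/12) + 4.01·e^(−0.0953·8/12)
I = 17.7084 + 8.1210 + 3.7632 = 29.5926
F = (S − I)·e^(rT) = (524.91 − 29.5926) · e^(0.0953·12/12)
= 495.3174 · e^0.095300 = 495.3174 × 1.099989 = R$544.84

R$544.84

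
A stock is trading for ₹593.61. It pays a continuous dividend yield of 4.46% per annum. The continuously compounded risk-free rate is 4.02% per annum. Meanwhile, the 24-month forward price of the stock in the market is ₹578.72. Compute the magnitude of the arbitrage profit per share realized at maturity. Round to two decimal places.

₹9.69 per share

Fair forward: F* = S·e^(carry·T), with carry = (r − q) = 0.0402 − 0.0446 = -0.0044
F* = 593.61 · e^(-0.0044 × 24/12) = 593.61 · e^-0.008800 = 593.61 × 0.991239 = ₹588.4094
Market ₹578.72 < fair ₹588.4094: forward underpriced → reverse cash-and-carry (short spot, go long the forward).
At maturity, profit = |F_mkt − F*| = |578.72 − 588.4094| = ₹9.69 per share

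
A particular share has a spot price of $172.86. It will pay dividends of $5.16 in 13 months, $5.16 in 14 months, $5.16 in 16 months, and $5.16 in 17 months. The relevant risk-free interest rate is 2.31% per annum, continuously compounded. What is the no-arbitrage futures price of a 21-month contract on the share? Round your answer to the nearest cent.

PV(dividends) I = 5.16·e^(−0.0231·13/12) + 5.16·e^(−0.0231·14/12) + 5.16·e^(−0.0231·16/12) + 5.16·e^(−0.0231·17/12)
I = 5.0325 + 5.0228 + 5.0035 + 4.9939 = 20.0527
F = (S − I)·e^(rT) = (172.86 − 20.0527) · e^(0.0231·21/12)
= 152.8073 · e^0.040425 = 152.8073 × 1.041253 = $159.11

$159.11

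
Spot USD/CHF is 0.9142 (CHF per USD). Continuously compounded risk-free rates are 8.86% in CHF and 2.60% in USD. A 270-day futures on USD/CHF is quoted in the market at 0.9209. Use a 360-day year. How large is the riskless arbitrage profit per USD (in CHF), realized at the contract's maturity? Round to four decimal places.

Fair futures: F* = S·e^(carry·T), with carry = (r_CHF − r_USD) = 0.0886 − 0.0260 = 0.0626
F* = 0.9142 · e^(0.0626 × 270/360) = 0.9142 · e^0.046950 = 0.9142 × 1.048070 = 0.9581
Market 0.9209 < fair 0.9581: forward underpriced → reverse cash-and-carry (short spot, go long the forward).
At maturity, profit = |F_mkt − F*| = |0.9209 − 0.9581| = 0.0372 per USD (in CHF)

0.0372 per USD (in CHF)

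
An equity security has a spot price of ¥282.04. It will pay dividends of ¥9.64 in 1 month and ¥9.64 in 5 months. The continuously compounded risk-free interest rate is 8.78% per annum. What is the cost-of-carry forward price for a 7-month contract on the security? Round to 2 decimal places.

¥277.01

PV(dividends) I = 9.64·e^(−0.0878·1/12) + 9.64·e^(−0.0878·5/12)
I = 9.5697 + 9.2937 = 18.8634
F = (S − I)·e^(rT) = (282.04 − 18.8634) · e^(0.0878·7/12)
= 263.1766 · e^0.051217 = 263.1766 × 1.052551 = ¥277.01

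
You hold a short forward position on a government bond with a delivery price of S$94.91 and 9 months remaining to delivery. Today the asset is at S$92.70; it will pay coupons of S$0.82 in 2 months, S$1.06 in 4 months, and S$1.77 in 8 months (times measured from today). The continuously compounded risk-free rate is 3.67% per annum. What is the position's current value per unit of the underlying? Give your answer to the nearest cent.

PV(remaining coupons) I = 0.82·e^(−0.0367·2/12) + 1.06·e^(−0.0367·4/12) + 1.77·e^(−0.0367·8/12) = 3.5893
Current forward F = (S − I)·e^(rT) = (92.70 − 3.5893)·e^(0.0367·9/12) = 89.1107 × 1.027907 = 91.5975
Value (long) = (F − K)·e^(−rT) = (91.5975 − 94.91) × 0.972850 = -3.2226
Short position value = −(long value) = S$3.22

S$3.22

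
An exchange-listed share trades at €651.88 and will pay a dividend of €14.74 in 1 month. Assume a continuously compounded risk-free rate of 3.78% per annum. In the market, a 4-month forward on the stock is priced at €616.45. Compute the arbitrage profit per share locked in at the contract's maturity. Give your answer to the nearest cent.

PV(dividends) I = 14.74·e^(−0.0378·1/12) = 14.6936
Fair forward F* = (S − I)·e^(rT) = (651.88 − 14.6936)·e^0.012600 = 637.1864 × 1.012680 = 645.2659
Market €616.45 < fair 645.2659: forward underpriced → reverse cash-and-carry (short the stock, invest proceeds at r, pay the dividends, go long the forward).
Profit at T = |F_mkt − F*| = |616.45 − 645.2659| = €28.82 per share

€28.82 per share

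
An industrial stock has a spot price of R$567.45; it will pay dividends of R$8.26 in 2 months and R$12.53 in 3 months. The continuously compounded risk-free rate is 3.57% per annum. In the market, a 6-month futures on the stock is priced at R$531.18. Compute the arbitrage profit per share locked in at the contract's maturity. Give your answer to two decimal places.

R$25.49 per share

PV(dividends) I = 8.26·e^(−0.0357·2/12) + 12.53·e^(−0.0357·3/12) = 20.6297
Fair futures F* = (S − I)·e^(rT) = (567.45 − 20.6297)·e^0.017850 = 546.8203 × 1.018010 = 556.6685
Market R$531.18 < fair 556.6685: forward underpriced → reverse cash-and-carry (short the stock, invest proceeds at r, pay the dividends, go long the forward).
Profit at T = |F_mkt − F*| = |531.18 − 556.6685| = R$25.49 per share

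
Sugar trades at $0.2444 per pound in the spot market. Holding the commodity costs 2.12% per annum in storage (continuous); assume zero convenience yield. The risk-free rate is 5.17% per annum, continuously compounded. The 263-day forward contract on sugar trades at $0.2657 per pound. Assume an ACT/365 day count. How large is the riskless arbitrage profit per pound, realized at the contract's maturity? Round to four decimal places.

Fair forward: F* = S·e^(carry·T), with carry = (r + u) = 0.0517 + 0.0212 = 0.0729
F* = 0.2444 · e^(0.0729 × 263/365) = 0.2444 · e^0.052528 = 0.2444 × 1.053932 = $0.2576
Market $0.2657 > fair $0.2576: forward overpriced → cash-and-carry (buy spot, short the forward).
At maturity, profit = |F_mkt − F*| = |0.2657 − 0.2576| = $0.0081 per pound

$0.0081 per pound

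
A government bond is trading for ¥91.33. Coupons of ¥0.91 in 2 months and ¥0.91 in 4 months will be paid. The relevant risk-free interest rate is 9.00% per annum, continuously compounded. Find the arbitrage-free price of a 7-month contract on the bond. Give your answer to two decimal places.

PV(coupons) I = 0.91·e^(−0.0900·2/12) + 0.91·e^(−0.0900·4/12)
I = 0.8965 + 0.8831 = 1.7796
F = (S − I)·e^(rT) = (91.33 − 1.7796) · e^(0.0900·7/12)
= 89.5504 · e^0.052500 = 89.5504 × 1.053903 = ¥94.38

¥94.38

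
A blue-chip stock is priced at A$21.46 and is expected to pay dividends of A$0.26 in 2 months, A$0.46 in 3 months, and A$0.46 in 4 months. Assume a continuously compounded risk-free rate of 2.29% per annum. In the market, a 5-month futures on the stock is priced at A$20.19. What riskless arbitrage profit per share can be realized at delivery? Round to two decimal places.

A$0.29 per share

PV(dividends) I = 0.26·e^(−0.0229·2/12) + 0.46·e^(−0.0229·3/12) + 0.46·e^(−0.0229·4/12) = 1.1729
Fair futures F* = (S − I)·e^(rT) = (21.46 − 1.1729)·e^0.009542 = 20.2871 × 1.009588 = 20.4816
Market A$20.19 < fair 20.4816: forward underpriced → reverse cash-and-carry (short the stock, invest proceeds at r, pay the dividends, go long the forward).
Profit at T = |F_mkt − F*| = |20.19 − 20.4816| = A$0.29 per share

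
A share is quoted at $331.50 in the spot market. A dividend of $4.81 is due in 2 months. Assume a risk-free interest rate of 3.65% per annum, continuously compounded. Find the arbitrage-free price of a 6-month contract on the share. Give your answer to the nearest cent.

$332.74

PV(dividends) I = 4.81·e^(−0.0365·2/12)
I = 4.7808
F = (S − I)·e^(rT) = (331.50 − 4.7808) · e^(0.0365·6/12)
= 326.7192 · e^0.018250 = 326.7192 × 1.018418 = $332.74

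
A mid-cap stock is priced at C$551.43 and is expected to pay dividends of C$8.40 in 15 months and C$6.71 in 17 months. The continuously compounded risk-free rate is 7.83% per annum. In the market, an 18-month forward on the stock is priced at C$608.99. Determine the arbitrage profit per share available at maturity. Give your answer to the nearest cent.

PV(dividends) I = 8.40·e^(−0.0783·15/12) + 6.71·e^(−0.0783·17/12) = 13.6223
Fair forward F* = (S − I)·e^(rT) = (551.43 − 13.6223)·e^0.117450 = 537.8077 × 1.124625 = 604.8320
Market C$608.99 > fair 604.8320: forward overpriced → cash-and-carry (borrow at r, buy the stock and collect the dividends, short the forward).
Profit at T = |F_mkt − F*| = |608.99 − 604.8320| = C$4.16 per share

C$4.16 per share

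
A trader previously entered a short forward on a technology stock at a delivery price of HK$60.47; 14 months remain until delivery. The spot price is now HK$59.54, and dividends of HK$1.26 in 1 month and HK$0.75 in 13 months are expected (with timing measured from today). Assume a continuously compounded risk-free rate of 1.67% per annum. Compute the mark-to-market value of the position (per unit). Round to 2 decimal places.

HK$1.76

PV(remaining dividends) I = 1.26·e^(−0.0167·1/12) + 0.75·e^(−0.0167·13/12) = 1.9948
Current forward F = (S − I)·e^(rT) = (59.54 − 1.9948)·e^(0.0167·14/12) = 57.5452 × 1.019674 = 58.6773
Value (long) = (F − K)·e^(−rT) = (58.6773 − 60.47) × 0.980705 = -1.7581
Short position value = −(long value) = HK$1.76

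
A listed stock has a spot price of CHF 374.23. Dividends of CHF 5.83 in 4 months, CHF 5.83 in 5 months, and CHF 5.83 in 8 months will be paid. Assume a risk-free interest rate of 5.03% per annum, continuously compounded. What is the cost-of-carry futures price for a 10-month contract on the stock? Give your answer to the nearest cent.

CHF 372.44

PV(dividends) I = 5.83·e^(−0.0503·4/12) + 5.83·e^(−0.0503·5/12) + 5.83·e^(−0.0503·8/12)
I = 5.7331 + 5.7091 + 5.6377 = 17.0799
F = (S − I)·e^(rT) = (374.23 − 17.0799) · e^(0.0503·10/12)
= 357.1501 · e^0.041917 = 357.1501 × 1.042808 = CHF 372.44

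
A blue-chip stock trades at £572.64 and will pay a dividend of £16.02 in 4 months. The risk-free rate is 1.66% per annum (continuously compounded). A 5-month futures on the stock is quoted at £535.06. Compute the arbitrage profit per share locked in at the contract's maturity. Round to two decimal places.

£25.51 per share

PV(dividends) I = 16.02·e^(−0.0166·4/12) = 15.9316
Fair futures F* = (S − I)·e^(rT) = (572.64 − 15.9316)·e^0.006917 = 556.7084 × 1.006941 = 560.5725
Market £535.06 < fair 560.5725: forward underpriced → reverse cash-and-carry (short the stock, invest proceeds at r, pay the dividends, go long the forward).
Profit at T = |F_mkt − F*| = |535.06 − 560.5725| = £25.51 per share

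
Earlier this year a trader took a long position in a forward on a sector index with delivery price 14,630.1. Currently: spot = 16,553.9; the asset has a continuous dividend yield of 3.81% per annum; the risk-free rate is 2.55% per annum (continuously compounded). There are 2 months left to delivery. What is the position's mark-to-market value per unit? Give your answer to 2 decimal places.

Current fair forward for the remaining 2 months: F = S·e^((r − q)·T), (r − q) = 0.0255 − 0.0381 = -0.0126
F = 16553.9 · e^(-0.0126 × 2/12) = 16553.9 × 0.99790220 = 16519.1732
Value of long forward = (F − K)·e^(−rT) = (16519.1732 − 14630.1) · e^(−0.0255·2/12)
= 1889.0732 × 0.99575902 = 1881.06

1881.06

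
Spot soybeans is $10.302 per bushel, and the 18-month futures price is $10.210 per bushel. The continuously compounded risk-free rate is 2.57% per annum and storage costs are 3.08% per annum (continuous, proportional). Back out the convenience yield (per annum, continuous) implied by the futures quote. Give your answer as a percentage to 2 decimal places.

6.25%

F = S·e^((r+u−y)T) ⇒ (r+u−y) = ln(F/S)/T
ln(10.210/10.302) = -0.008970; /T ⇒ -0.005980
y = r + u − ln(F/S)/T = 0.0257 + 0.0308 + 0.005980 = 0.062480
y = 6.25%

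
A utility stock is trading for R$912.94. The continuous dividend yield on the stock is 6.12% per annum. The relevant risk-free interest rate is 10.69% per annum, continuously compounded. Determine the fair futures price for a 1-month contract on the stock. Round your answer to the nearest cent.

R$916.42

F = S·e^((r − q)T) = 912.94 · e^((0.1069 − 0.0612) × 1/12)
= 912.94 · e^0.003808 = 912.94 × 1.003815
F = R$916.42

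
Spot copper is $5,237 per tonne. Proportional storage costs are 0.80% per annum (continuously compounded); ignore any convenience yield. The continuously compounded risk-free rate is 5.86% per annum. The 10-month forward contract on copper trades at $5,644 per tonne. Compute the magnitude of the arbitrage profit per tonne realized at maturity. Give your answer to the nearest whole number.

$108 per tonne

Fair forward: F* = S·e^(carry·T), with carry = (r + u) = 0.0586 + 0.0080 = 0.0666
F* = 5237 · e^(0.0666 × 10/12) = 5237 · e^0.055500 = 5237 × 1.057069 = $5535.8704
Market $5644 > fair $5535.8704: forward overpriced → cash-and-carry (buy spot, short the forward).
At maturity, profit = |F_mkt − F*| = |5644 − 5535.8704| = $108 per tonne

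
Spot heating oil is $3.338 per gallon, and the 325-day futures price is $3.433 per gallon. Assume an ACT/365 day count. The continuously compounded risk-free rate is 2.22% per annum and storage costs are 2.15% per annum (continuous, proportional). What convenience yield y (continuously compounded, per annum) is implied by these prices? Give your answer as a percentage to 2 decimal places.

1.22%

F = S·e^((r+u−y)T) ⇒ (r+u−y) = ln(F/S)/T
ln(3.433/3.338) = 0.028063; /T ⇒ 0.031517
y = r + u − ln(F/S)/T = 0.0222 + 0.0215 − 0.031517 = 0.012183
y = 1.22%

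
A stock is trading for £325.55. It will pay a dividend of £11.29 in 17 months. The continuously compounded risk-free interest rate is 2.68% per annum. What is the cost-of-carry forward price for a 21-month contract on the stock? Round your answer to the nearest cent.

PV(dividends) I = 11.29·e^(−0.0268·17/12)
I = 10.8694
F = (S − I)·e^(rT) = (325.55 − 10.8694) · e^(0.0268·21/12)
= 314.6806 · e^0.046900 = 314.6806 × 1.048017 = £329.79

£329.79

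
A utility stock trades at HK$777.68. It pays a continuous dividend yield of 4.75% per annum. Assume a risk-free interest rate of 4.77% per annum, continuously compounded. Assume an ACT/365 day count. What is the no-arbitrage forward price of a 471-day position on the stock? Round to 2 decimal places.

HK$777.88

F = S·e^((r − q)T) = 777.68 · e^((0.0477 − 0.0475) × 471/365)
= 777.68 · e^0.000258 = 777.68 × 1.000258
F = HK$777.88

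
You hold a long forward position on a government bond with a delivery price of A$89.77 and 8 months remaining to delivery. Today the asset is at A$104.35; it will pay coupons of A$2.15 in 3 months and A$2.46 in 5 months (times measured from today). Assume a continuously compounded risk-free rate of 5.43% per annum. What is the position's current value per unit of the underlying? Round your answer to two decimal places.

PV(remaining coupons) I = 2.15·e^(−0.0543·3/12) + 2.46·e^(−0.0543·5/12) = 4.5260
Current forward F = (S − I)·e^(rT) = (104.35 − 4.5260)·e^(0.0543·8/12) = 99.8240 × 1.036863 = 103.5038
Value (long) = (F − K)·e^(−rT) = (103.5038 − 89.77) × 0.964447 = 13.2455
Value = A$13.25

A$13.25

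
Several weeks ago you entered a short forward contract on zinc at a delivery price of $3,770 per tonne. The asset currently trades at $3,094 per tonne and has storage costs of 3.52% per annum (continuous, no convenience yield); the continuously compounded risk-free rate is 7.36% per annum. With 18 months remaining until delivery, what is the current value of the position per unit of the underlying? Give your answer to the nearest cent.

$114.19 per tonne

Current fair forward for the remaining 18 months: F = S·e^((r + u)·T), (r + u) = 0.0736 + 0.0352 = 0.1088
F = 3094 · e^(0.1088 × 18/12) = 3094 × 1.17727212 = 3642.4799
Value of long forward = (F − K)·e^(−rT) = (3642.4799 − 3770) · e^(−0.0736·18/12)
= -127.5201 × 0.89547587 = -114.19
Short position value = −(long value) = $114.19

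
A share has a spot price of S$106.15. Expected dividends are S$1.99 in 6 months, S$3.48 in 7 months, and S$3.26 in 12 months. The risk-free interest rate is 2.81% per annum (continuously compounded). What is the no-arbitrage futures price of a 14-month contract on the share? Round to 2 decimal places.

PV(dividends) I = 1.99·e^(−0.0281·6/12) + 3.48·e^(−0.0281·7/12) + 3.26·e^(−0.0281·12/12)
I = 1.9622 + 3.4234 + 3.1697 = 8.5553
F = (S − I)·e^(rT) = (106.15 − 8.5553) · e^(0.0281·14/12)
= 97.5947 · e^0.032783 = 97.5947 × 1.033326 = S$100.85

S$100.85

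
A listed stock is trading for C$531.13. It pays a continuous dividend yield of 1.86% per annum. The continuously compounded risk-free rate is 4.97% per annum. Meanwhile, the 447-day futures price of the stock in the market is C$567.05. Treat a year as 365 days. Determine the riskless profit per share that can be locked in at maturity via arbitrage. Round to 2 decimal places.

C$15.30 per share

Fair futures: F* = S·e^(carry·T), with carry = (r − q) = 0.0497 − 0.0186 = 0.0311
F* = 531.13 · e^(0.0311 × 447/365) = 531.13 · e^0.038087 = 531.13 × 1.038822 = C$551.7495
Market C$567.05 > fair C$551.7495: forward overpriced → cash-and-carry (buy spot, short the forward).
At maturity, profit = |F_mkt − F*| = |567.05 − 551.7495| = C$15.30 per share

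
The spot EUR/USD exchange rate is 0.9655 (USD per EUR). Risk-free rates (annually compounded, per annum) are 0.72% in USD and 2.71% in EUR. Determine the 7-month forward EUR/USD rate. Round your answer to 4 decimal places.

0.9545

By covered interest parity, F = S · (1+r_USD)^T / (1+r_EUR)^T
= 0.9655 × 1.004194 / 1.015720 = 0.9655 × 0.988652
F = 0.9545 USD per EUR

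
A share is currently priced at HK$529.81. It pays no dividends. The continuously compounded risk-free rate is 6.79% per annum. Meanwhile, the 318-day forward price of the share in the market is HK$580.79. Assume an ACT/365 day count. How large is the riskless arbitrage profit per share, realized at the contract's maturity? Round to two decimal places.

HK$18.69 per share

Fair forward: F* = S·e^(carry·T), with carry = r = 0.0679
F* = 529.81 · e^(0.0679 × 318/365) = 529.81 · e^0.059157 = 529.81 × 1.060942 = HK$562.0977
Market HK$580.79 > fair HK$562.0977: forward overpriced → cash-and-carry (buy spot, short the forward).
At maturity, profit = |F_mkt − F*| = |580.79 − 562.0977| = HK$18.69 per share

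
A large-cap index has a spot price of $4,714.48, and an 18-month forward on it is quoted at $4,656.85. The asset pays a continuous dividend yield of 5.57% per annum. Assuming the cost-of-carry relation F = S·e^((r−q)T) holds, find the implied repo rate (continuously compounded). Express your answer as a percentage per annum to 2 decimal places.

4.75%

From F = S·e^((r−q)T): (r − q) = ln(F/S)/T
ln(4656.85/4714.48) = ln(0.987776) = -0.012299
(r − q) = -0.012299 / (18/12) = -0.008199
r = ln(F/S)/T + q = -0.008199 + 0.0557 = 0.047501
r = 4.75%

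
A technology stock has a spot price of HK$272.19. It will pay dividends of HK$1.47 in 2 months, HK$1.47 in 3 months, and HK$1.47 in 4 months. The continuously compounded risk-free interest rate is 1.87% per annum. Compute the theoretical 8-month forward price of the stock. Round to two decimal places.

HK$271.16

PV(dividends) I = 1.47·e^(−0.0187·2/12) + 1.47·e^(−0.0187·3/12) + 1.47·e^(−0.0187·4/12)
I = 1.4654 + 1.4631 + 1.4609 = 4.3894
F = (S − I)·e^(rT) = (272.19 − 4.3894) · e^(0.0187·8/12)
= 267.8006 · e^0.012467 = 267.8006 × 1.012545 = HK$271.16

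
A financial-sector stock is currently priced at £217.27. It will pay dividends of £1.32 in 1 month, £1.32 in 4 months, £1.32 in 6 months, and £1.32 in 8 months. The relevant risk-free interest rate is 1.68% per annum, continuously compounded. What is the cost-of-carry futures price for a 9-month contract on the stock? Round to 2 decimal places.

PV(dividends) I = 1.32·e^(−0.0168·1/12) + 1.32·e^(−0.0168·4/12) + 1.32·e^(−0.0168·6/12) + 1.32·e^(−0.0168·8/12)
I = 1.3182 + 1.3126 + 1.3090 + 1.3053 = 5.2451
F = (S − I)·e^(rT) = (217.27 − 5.2451) · e^(0.0168·9/12)
= 212.0249 · e^0.012600 = 212.0249 × 1.012680 = £214.71

£214.71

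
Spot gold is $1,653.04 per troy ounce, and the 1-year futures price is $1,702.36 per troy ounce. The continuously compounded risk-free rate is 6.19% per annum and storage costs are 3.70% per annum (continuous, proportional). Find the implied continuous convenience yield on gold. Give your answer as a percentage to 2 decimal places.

6.95%

F = S·e^((r+u−y)T) ⇒ (r+u−y) = ln(F/S)/T
ln(1702.36/1653.04) = 0.029400; /T ⇒ 0.029400
y = r + u − ln(F/S)/T = 0.0619 + 0.0370 − 0.029400 = 0.069500
y = 6.95%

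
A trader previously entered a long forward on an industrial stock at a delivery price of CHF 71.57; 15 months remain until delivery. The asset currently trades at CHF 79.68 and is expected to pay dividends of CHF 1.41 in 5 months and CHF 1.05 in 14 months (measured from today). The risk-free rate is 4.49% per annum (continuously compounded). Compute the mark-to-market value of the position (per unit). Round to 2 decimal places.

PV(remaining dividends) I = 1.41·e^(−0.0449·5/12) + 1.05·e^(−0.0449·14/12) = 2.3803
Current forward F = (S − I)·e^(rT) = (79.68 − 2.3803)·e^(0.0449·15/12) = 77.2997 × 1.057730 = 81.7622
Value (long) = (F − K)·e^(−rT) = (81.7622 − 71.57) × 0.945421 = 9.6359
Value = CHF 9.64

CHF 9.64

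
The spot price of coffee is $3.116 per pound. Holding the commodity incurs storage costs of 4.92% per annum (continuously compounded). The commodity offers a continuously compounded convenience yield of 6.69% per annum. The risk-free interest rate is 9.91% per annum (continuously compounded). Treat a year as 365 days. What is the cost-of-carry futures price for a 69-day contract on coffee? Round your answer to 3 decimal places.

$3.164 per pound

Net carry = r + u − y = 0.0991 + 0.0492 − 0.0669 = 0.0814
F = S·e^((r+u−y)T) = 3.116 · e^(0.0814 × 69/365) = 3.116 · e^0.015388
= 3.116 × 1.015507 = $3.164 per pound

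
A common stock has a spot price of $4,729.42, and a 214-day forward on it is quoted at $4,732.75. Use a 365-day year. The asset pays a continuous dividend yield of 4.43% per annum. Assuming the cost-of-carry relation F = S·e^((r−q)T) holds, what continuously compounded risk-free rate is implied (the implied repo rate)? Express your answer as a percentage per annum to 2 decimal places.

From F = S·e^((r−q)T): (r − q) = ln(F/S)/T
ln(4732.75/4729.42) = ln(1.000704) = 0.000704
(r − q) = 0.000704 / (214/365) = 0.001201
r = ln(F/S)/T + q = 0.001201 + 0.0443 = 0.045501
r = 4.55%

4.55%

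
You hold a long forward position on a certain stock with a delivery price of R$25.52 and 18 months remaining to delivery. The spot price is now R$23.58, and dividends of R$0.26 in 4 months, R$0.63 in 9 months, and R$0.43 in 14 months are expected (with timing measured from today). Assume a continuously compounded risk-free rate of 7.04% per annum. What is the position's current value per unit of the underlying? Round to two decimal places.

PV(remaining dividends) I = 0.26·e^(−0.0704·4/12) + 0.63·e^(−0.0704·9/12) + 0.43·e^(−0.0704·14/12) = 1.2477
Current forward F = (S − I)·e^(rT) = (23.58 − 1.2477)·e^(0.0704·18/12) = 22.3323 × 1.111377 = 24.8196
Value (long) = (F − K)·e^(−rT) = (24.8196 − 25.52) × 0.899784 = -0.6302
Value = -R$0.63

-R$0.63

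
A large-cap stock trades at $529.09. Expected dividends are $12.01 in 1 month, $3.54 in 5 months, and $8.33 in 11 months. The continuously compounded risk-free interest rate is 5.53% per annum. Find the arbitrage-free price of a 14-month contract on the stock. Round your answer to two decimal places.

$539.46

PV(dividends) I = 12.01·e^(−0.0553·1/12) + 3.54·e^(−0.0553·5/12) + 8.33·e^(−0.0553·11/12)
I = 11.9548 + 3.4594 + 7.9183 = 23.3325
F = (S − I)·e^(rT) = (529.09 − 23.3325) · e^(0.0553·14/12)
= 505.7575 · e^0.064517 = 505.7575 × 1.066644 = $539.46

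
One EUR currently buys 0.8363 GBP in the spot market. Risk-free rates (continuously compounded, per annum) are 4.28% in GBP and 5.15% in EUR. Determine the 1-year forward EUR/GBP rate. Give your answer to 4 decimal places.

0.8291

F = S·e^((r_GBP − r_EUR)T) = 0.8363 · e^((0.0428 − 0.0515) × 1)
= 0.8363 · e^-0.008700 = 0.8363 × 0.991338
F = 0.8291 GBP per EUR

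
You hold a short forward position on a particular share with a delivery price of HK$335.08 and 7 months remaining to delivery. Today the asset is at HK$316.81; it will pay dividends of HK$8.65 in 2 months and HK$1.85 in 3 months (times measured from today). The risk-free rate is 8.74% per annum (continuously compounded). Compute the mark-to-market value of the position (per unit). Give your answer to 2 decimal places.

HK$11.95

PV(remaining dividends) I = 8.65·e^(−0.0874·2/12) + 1.85·e^(−0.0874·3/12) = 10.3349
Current forward F = (S − I)·e^(rT) = (316.81 − 10.3349)·e^(0.0874·7/12) = 306.4751 × 1.052305 = 322.5053
Value (long) = (F − K)·e^(−rT) = (322.5053 − 335.08) × 0.950295 = -11.9497
Short position value = −(long value) = HK$11.95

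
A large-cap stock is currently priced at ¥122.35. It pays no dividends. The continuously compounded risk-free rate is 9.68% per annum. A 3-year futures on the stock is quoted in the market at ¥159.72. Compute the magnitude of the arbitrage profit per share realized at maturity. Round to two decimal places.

Fair futures: F* = S·e^(carry·T), with carry = r = 0.0968
F* = 122.35 · e^(0.0968 × 3) = 122.35 · e^0.290400 = 122.35 × 1.336962 = ¥163.5773
Market ¥159.72 < fair ¥163.5773: forward underpriced → reverse cash-and-carry (short spot, go long the forward).
At maturity, profit = |F_mkt − F*| = |159.72 − 163.5773| = ¥3.86 per share

¥3.86 per share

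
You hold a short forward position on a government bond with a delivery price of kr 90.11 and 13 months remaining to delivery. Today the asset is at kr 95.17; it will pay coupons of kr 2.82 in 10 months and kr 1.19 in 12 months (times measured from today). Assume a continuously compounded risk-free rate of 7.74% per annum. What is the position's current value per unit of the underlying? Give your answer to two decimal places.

PV(remaining coupons) I = 2.82·e^(−0.0774·10/12) + 1.19·e^(−0.0774·12/12) = 3.7452
Current forward F = (S − I)·e^(rT) = (95.17 − 3.7452)·e^(0.0774·13/12) = 91.4248 × 1.087466 = 99.4214
Value (long) = (F − K)·e^(−rT) = (99.4214 − 90.11) × 0.919569 = 8.5625
Short position value = −(long value) = -kr 8.56

-kr 8.56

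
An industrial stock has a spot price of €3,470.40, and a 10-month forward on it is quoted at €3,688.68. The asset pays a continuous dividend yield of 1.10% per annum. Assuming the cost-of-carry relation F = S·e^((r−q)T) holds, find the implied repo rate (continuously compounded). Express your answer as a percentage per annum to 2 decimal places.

8.42%

From F = S·e^((r−q)T): (r − q) = ln(F/S)/T
ln(3688.68/3470.40) = ln(1.062898) = 0.060999
(r − q) = 0.060999 / (10/12) = 0.073199
r = ln(F/S)/T + q = 0.073199 + 0.0110 = 0.084199
r = 8.42%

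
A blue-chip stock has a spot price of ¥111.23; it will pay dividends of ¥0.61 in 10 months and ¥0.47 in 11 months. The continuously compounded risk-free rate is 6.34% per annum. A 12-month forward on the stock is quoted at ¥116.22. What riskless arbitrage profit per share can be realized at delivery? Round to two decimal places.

¥1.20 per share

PV(dividends) I = 0.61·e^(−0.0634·10/12) + 0.47·e^(−0.0634·11/12) = 1.0221
Fair forward F* = (S − I)·e^(rT) = (111.23 − 1.0221)·e^0.063400 = 110.2079 × 1.065453 = 117.4213
Market ¥116.22 < fair 117.4213: forward underpriced → reverse cash-and-carry (short the stock, invest proceeds at r, pay the dividends, go long the forward).
Profit at T = |F_mkt − F*| = |116.22 − 117.4213| = ¥1.20 per share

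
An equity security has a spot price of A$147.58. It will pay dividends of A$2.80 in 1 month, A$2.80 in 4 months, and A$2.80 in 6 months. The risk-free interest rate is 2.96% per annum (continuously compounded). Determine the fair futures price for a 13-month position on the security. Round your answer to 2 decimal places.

PV(dividends) I = 2.80·e^(−0.0296·1/12) + 2.80·e^(−0.0296·4/12) + 2.80·e^(−0.0296·6/12)
I = 2.7931 + 2.7725 + 2.7589 = 8.3245
F = (S − I)·e^(rT) = (147.58 − 8.3245) · e^(0.0296·13/12)
= 139.2555 · e^0.032067 = 139.2555 × 1.032587 = A$143.79

A$143.79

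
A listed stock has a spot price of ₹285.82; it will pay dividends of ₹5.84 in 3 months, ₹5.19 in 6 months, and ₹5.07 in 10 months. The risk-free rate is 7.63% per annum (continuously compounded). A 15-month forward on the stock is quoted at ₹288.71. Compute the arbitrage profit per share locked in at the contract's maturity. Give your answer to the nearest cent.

PV(dividends) I = 5.84·e^(−0.0763·3/12) + 5.19·e^(−0.0763·6/12) + 5.07·e^(−0.0763·10/12) = 15.4831
Fair forward F* = (S − I)·e^(rT) = (285.82 − 15.4831)·e^0.095375 = 270.3369 × 1.100071 = 297.3898
Market ₹288.71 < fair 297.3898: forward underpriced → reverse cash-and-carry (short the stock, invest proceeds at r, pay the dividends, go long the forward).
Profit at T = |F_mkt − F*| = |288.71 − 297.3898| = ₹8.68 per share

₹8.68 per share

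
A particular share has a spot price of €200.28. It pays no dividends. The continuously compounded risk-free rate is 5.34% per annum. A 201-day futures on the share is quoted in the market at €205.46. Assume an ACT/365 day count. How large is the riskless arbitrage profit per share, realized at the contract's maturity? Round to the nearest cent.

€0.80 per share

Fair futures: F* = S·e^(carry·T), with carry = r = 0.0534
F* = 200.28 · e^(0.0534 × 201/365) = 200.28 · e^0.029407 = 200.28 × 1.029844 = €206.2572
Market €205.46 < fair €206.2572: forward underpriced → reverse cash-and-carry (short spot, go long the forward).
At maturity, profit = |F_mkt − F*| = |205.46 − 206.2572| = €0.80 per share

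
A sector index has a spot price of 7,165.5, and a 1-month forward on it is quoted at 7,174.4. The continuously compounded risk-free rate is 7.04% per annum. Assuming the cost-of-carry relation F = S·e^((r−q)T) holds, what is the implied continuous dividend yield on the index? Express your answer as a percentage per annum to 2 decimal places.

5.55%

From F = S·e^((r−q)T): (r − q) = ln(F/S)/T
ln(7174.4/7165.5) = ln(1.001242) = 0.001241
(r − q) = 0.001241 / (1/12) = 0.014892
q = r − ln(F/S)/T = 0.0704 − 0.014892 = 0.055508
q = 5.55%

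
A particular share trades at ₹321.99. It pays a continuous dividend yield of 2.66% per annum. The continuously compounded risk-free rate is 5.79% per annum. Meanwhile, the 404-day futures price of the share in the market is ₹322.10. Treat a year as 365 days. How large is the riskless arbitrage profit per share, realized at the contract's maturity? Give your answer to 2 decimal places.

₹11.24 per share

Fair futures: F* = S·e^(carry·T), with carry = (r − q) = 0.0579 − 0.0266 = 0.0313
F* = 321.99 · e^(0.0313 × 404/365) = 321.99 · e^0.034644 = 321.99 × 1.035251 = ₹333.3405
Market ₹322.10 < fair ₹333.3405: forward underpriced → reverse cash-and-carry (short spot, go long the forward).
At maturity, profit = |F_mkt − F*| = |322.10 − 333.3405| = ₹11.24 per share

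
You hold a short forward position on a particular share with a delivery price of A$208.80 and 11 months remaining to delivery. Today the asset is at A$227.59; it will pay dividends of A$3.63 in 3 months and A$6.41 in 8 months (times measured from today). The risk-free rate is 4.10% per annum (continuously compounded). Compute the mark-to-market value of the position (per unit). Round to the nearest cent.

PV(remaining dividends) I = 3.63·e^(−0.0410·3/12) + 6.41·e^(−0.0410·8/12) = 9.8301
Current forward F = (S − I)·e^(rT) = (227.59 − 9.8301)·e^(0.0410·11/12) = 217.7599 × 1.038299 = 226.0999
Value (long) = (F − K)·e^(−rT) = (226.0999 − 208.80) × 0.963114 = 16.6618
Short position value = −(long value) = -A$16.66

-A$16.66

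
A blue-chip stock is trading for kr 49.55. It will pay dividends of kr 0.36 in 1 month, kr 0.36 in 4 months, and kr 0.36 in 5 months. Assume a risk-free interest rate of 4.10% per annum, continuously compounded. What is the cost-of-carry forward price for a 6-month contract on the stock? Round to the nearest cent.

kr 49.49

PV(dividends) I = 0.36·e^(−0.0410·1/12) + 0.36·e^(−0.0410·4/12) + 0.36·e^(−0.0410·5/12)
I = 0.3588 + 0.3551 + 0.3539 = 1.0678
F = (S − I)·e^(rT) = (49.55 − 1.0678) · e^(0.0410·6/12)
= 48.4822 · e^0.020500 = 48.4822 × 1.020712 = kr 49.49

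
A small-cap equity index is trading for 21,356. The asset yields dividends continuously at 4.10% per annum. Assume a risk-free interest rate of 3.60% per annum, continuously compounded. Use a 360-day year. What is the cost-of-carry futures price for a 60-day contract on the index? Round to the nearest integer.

F = S·e^((r − q)T) = 21356 · e^((0.0360 − 0.0410) × 60/360)
= 21356 · e^-0.000833 = 21356 × 0.999167
F = 21,338

21,338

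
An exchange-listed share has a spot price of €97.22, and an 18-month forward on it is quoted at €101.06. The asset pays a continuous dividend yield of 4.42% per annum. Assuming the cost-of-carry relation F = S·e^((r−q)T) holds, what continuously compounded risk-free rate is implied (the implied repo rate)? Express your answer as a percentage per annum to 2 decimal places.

7.00%

From F = S·e^((r−q)T): (r − q) = ln(F/S)/T
ln(101.06/97.22) = ln(1.039498) = 0.038738
(r − q) = 0.038738 / (18/12) = 0.025825
r = ln(F/S)/T + q = 0.025825 + 0.0442 = 0.070025
r = 7.00%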